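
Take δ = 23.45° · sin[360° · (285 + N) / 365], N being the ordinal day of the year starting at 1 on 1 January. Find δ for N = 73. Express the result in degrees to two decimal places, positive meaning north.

360 × (285 + 73) / 365 = 353.096°; sin(353.096°) = -0.1202.
δ = 23.45 × -0.1202 = -2.819° ≈ -2.82°.

-2.82°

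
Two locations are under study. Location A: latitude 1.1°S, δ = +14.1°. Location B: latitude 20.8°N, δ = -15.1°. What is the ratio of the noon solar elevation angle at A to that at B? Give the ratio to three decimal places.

A: 90° − |-1.1 − (14.1)| = 74.80°.
B: 90° − |20.8 − (-15.1)| = 54.10°.
Ratio A/B = 74.8000 / 54.1000 = 1.3826.

1.383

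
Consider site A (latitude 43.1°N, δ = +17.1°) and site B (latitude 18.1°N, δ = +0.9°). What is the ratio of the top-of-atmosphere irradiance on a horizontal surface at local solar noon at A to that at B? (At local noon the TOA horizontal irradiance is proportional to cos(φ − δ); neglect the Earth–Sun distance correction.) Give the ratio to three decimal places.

A: cos θ_z = cos(43.1° − (17.1°)) = 0.8988.
B: cos θ_z = cos(18.1° − (0.9°)) = 0.9553.
Ratio A/B = 0.8988 / 0.9553 = 0.9409.

0.941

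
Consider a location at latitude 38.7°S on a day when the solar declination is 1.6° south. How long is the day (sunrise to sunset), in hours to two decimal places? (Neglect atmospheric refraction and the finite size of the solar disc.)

12.17 hours

The sunset hour angle satisfies cos H_s = −tan φ tan δ = -0.0224, giving H_s = 91.28°.
Day length = 2 H_s / 15° h⁻¹ = 182.56° / 15 = 12.171 h.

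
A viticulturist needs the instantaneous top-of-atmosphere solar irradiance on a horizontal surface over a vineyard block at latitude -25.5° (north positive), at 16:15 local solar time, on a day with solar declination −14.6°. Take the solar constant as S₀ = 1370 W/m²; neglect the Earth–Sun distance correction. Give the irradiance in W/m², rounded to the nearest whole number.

Hour angle H = 15° × (16.25 − 12) = 63.75°.
cos θ_z = sin φ sin δ + cos φ cos δ cos H = (-0.4305)(-0.2521) + (0.9026)(0.9677)(0.4423) = 0.4949.
Top-of-atmosphere irradiance = S₀ cos θ_z = 1370 × 0.4949 = 678.01 W/m².

678 W/m²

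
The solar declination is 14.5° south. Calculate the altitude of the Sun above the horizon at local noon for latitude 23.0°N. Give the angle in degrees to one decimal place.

52.5°

At local solar noon the hour angle is zero, so the elevation is 90° − |φ − δ| = 90° − |23.0° − (-14.5°)| = 90° − 37.5° = 52.5°.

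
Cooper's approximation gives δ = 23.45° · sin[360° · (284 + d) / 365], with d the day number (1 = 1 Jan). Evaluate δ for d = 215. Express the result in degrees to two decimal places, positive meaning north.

+17.38°

360 × (284 + 215) / 365 = 492.164°; sin(492.164°) = 0.7412.
δ = 23.45 × 0.7412 = 17.381° ≈ +17.38°.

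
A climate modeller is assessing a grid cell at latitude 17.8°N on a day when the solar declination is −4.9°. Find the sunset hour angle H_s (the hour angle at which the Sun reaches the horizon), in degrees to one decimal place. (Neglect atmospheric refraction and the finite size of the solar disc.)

88.4°

−tan φ tan δ = −(0.3211)(-0.0857) = 0.0275; H_s = arccos(0.0275) = 88.42°.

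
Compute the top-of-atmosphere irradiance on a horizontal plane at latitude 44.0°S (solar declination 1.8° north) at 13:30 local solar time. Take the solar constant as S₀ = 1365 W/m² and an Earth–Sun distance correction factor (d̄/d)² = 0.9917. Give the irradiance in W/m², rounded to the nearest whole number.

870 W/m²

Hour angle H = 15° × (13.5 − 12) = 22.50°.
cos θ_z = sin φ sin δ + cos φ cos δ cos H = (-0.6947)(0.0314) + (0.7193)(0.9995)(0.9239) = 0.6424.
Top-of-atmosphere irradiance = S₀ (d̄/d)² cos θ_z = 1365 × 0.9917 × 0.6424 = 869.60 W/m².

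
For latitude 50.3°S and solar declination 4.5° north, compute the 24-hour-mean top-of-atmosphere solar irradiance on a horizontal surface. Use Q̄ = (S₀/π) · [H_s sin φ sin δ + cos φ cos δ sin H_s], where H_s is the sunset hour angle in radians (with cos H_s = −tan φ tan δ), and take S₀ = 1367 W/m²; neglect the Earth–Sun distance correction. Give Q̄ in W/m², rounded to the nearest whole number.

237 W/m²

The sunset hour angle satisfies cos H_s = −tan φ tan δ = 0.0948, giving H_s = 84.56°. In radians, H_s = 1.4759.
H_s sin φ sin δ = 1.4759 × -0.7694 × 0.0785 = -0.0891.
cos φ cos δ sin H_s = 0.6388 × 0.9969 × 0.9955 = 0.6340.
Q̄ = (1367/π) × (-0.0891 + 0.6340) = 435.13 × 0.5449 = 237.10 W/m².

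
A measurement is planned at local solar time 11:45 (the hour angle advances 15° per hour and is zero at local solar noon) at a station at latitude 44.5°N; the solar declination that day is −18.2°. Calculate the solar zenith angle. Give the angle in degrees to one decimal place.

62.8°

Hour angle H = 15° × (11.75 − 12) = -3.75°.
With φ = 44.5°, δ = -18.2°, H = -3.75°: sin φ sin δ = -0.2189, cos φ cos δ cos H = 0.6761, so cos θ_z = 0.4572.
θ_z = arccos(0.4572) = 62.79°.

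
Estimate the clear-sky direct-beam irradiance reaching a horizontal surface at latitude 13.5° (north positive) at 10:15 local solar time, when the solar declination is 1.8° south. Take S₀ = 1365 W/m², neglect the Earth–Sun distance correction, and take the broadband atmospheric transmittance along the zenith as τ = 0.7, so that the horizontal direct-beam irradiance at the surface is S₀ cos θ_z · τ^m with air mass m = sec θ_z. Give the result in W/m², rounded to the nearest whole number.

Hour angle H = 15° × (10.25 − 12) = -26.25°.
With φ = 13.5°, δ = -1.8°, H = -26.25°: sin φ sin δ = -0.0073, cos φ cos δ cos H = 0.8717, so cos θ_z = 0.8644.
Air mass m = 1/cos θ_z = 1/0.8644 = 1.157; τ^m = 0.7^1.157 = 0.6619.
Surface direct beam = 1365 × 0.8644 × 0.6619 = 780.98 W/m².

781 W/m²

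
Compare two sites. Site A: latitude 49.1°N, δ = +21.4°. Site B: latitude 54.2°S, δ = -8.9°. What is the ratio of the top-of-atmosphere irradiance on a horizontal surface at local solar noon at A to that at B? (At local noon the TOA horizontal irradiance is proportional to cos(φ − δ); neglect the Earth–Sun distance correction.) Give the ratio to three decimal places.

A: cos θ_z = cos(49.1° − (21.4°)) = 0.8854.
B: cos θ_z = cos(-54.2° − (-8.9°)) = 0.7034.
Ratio A/B = 0.8854 / 0.7034 = 1.2587.

1.259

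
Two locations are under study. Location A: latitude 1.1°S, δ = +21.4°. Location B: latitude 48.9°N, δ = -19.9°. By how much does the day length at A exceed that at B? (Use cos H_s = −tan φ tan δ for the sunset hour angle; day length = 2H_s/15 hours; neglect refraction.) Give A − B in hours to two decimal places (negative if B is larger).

+3.21 h

A: H_s = arccos(−tan -1.1° · tan 21.4°) = 89.57°, so 2H_s/15 = 11.9427 h.
B: H_s = arccos(−tan 48.9° · tan -19.9°) = 65.48°, so 2H_s/15 = 8.7307 h.
A − B = 11.9427 − 8.7307 = 3.2120 h.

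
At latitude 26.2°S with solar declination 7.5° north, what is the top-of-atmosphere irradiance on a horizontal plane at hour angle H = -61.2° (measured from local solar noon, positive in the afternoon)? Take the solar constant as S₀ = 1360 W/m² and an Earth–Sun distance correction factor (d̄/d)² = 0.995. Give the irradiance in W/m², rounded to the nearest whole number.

502 W/m²

With φ = -26.2°, δ = 7.5°, H = -61.20°: sin φ sin δ = -0.0576, cos φ cos δ cos H = 0.4286, so cos θ_z = 0.3710.
Top-of-atmosphere irradiance = S₀ (d̄/d)² cos θ_z = 1360 × 0.995 × 0.3710 = 502.04 W/m².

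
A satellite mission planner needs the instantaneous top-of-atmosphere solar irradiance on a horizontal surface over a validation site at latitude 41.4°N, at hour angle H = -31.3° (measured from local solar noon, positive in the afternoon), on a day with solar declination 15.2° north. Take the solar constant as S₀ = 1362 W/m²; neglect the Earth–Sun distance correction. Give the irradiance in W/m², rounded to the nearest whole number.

1079 W/m²

cos θ_z = sin(41.4°) sin(15.2°) + cos(41.4°) cos(15.2°) cos(-31.30°) = 0.1734 + 0.6185 = 0.7919.
Top-of-atmosphere irradiance = S₀ cos θ_z = 1362 × 0.7919 = 1078.57 W/m².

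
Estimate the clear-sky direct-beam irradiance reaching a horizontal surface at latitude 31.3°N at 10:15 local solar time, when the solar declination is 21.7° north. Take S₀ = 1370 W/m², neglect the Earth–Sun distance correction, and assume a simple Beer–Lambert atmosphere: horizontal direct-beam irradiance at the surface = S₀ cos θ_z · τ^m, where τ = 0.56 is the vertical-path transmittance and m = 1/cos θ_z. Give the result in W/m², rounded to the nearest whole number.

Hour angle H = 15° × (10.25 − 12) = -26.25°.
cos θ_z = sin(31.3°) sin(21.7°) + cos(31.3°) cos(21.7°) cos(-26.25°) = 0.1921 + 0.7120 = 0.9041.
Air mass m = 1/cos θ_z = 1/0.9041 = 1.106; τ^m = 0.56^1.106 = 0.5266.
Surface direct beam = 1370 × 0.9041 × 0.5266 = 652.26 W/m².

652 W/m²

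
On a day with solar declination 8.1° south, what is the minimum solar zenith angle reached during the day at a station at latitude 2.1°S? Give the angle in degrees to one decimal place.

At local solar noon the hour angle is zero, so the zenith angle is |φ − δ| = |-2.1° − (-8.1°)| = 6.0°.

6.0°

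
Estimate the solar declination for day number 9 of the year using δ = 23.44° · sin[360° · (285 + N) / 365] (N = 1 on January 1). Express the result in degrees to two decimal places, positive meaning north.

360 × (285 + 9) / 365 = 289.973°; sin(289.973°) = -0.9399.
δ = 23.44 × -0.9399 = -22.031° ≈ -22.03°.

-22.03°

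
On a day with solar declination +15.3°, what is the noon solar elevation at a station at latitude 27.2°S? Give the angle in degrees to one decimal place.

47.5°

At local solar noon the hour angle is zero, so the elevation is 90° − |φ − δ| = 90° − |-27.2° − (15.3°)| = 90° − 42.5° = 47.5°.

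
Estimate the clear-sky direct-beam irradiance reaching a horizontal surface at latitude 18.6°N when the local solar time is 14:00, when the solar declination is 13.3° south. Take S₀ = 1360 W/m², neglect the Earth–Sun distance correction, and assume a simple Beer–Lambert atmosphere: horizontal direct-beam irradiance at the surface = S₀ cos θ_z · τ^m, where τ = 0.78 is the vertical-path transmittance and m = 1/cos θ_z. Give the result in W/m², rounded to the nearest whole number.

Hour angle H = 15° × (14 − 12) = 30.00°.
cos θ_z = sin(18.6°) sin(-13.3°) + cos(18.6°) cos(-13.3°) cos(30.00°) = -0.0734 + 0.7988 = 0.7254.
Air mass m = 1/cos θ_z = 1/0.7254 = 1.379; τ^m = 0.78^1.379 = 0.7099.
Surface direct beam = 1360 × 0.7254 × 0.7099 = 700.35 W/m².

700 W/m²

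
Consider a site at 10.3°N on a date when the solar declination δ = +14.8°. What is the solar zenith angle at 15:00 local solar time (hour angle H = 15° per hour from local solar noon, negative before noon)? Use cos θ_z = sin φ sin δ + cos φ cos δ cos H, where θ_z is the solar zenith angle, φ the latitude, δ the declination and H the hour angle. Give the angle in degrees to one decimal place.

Hour angle H = 15° × (15 − 12) = 45.00°.
With φ = 10.3°, δ = 14.8°, H = 45.00°: sin φ sin δ = 0.0457, cos φ cos δ cos H = 0.6726, so cos θ_z = 0.7183.
θ_z = arccos(0.7183) = 44.09°.

44.1°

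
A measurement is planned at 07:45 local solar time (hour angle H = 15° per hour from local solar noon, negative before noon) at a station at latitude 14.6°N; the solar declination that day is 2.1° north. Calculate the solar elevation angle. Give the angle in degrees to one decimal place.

Hour angle H = 15° × (7.75 − 12) = -63.75°.
With φ = 14.6°, δ = 2.1°, H = -63.75°: sin φ sin δ = 0.0092, cos φ cos δ cos H = 0.4277, so cos θ_z = 0.4369.
θ_z = arccos(0.4369) = 64.09°, so the elevation is 90° − 64.09° = 25.91°.

25.9°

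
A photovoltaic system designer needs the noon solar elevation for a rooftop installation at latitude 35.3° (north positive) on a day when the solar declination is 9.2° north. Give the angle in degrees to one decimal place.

63.9°

At local solar noon the hour angle is zero, so the elevation is 90° − |φ − δ| = 90° − |35.3° − (9.2°)| = 90° − 26.1° = 63.9°.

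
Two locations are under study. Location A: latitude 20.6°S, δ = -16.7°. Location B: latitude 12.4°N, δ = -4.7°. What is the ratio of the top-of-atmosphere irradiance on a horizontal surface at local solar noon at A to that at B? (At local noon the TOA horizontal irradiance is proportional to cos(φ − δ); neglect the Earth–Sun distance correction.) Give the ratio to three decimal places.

1.044

A: cos θ_z = cos(-20.6° − (-16.7°)) = 0.9977.
B: cos θ_z = cos(12.4° − (-4.7°)) = 0.9558.
Ratio A/B = 0.9977 / 0.9558 = 1.0438.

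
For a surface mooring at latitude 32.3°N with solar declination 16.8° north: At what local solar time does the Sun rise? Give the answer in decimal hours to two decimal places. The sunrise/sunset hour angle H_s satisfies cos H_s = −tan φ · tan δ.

cos H_s = −tan(32.3°) · tan(16.8°) = -0.1909, so H_s = arccos(-0.1909) = 101.01°.
Sunrise is at 12 − H_s/15 = 12 − 6.734 = 5.266 h local solar time.

5.27 h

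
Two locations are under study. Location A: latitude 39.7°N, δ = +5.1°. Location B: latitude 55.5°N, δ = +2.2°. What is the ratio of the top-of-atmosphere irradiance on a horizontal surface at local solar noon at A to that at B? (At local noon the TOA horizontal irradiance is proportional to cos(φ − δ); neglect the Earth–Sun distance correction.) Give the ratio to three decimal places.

A: cos θ_z = cos(39.7° − (5.1°)) = 0.8231.
B: cos θ_z = cos(55.5° − (2.2°)) = 0.5976.
Ratio A/B = 0.8231 / 0.5976 = 1.3773.

1.377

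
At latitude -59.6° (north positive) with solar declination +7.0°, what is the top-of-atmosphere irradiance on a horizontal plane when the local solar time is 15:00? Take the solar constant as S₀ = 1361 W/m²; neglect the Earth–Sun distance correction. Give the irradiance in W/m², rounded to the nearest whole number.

Hour angle H = 15° × (15 − 12) = 45.00°.
cos θ_z = sin(-59.6°) sin(7.0°) + cos(-59.6°) cos(7.0°) cos(45.00°) = -0.1051 + 0.3552 = 0.2501.
Top-of-atmosphere irradiance = S₀ cos θ_z = 1361 × 0.2501 = 340.39 W/m².

340 W/m²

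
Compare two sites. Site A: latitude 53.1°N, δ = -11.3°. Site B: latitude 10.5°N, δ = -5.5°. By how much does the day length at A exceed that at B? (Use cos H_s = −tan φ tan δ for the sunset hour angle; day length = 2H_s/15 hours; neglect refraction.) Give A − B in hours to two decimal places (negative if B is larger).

-1.92 h

A: H_s = arccos(−tan 53.1° · tan -11.3°) = 74.57°, so 2H_s/15 = 9.9427 h.
B: H_s = arccos(−tan 10.5° · tan -5.5°) = 88.98°, so 2H_s/15 = 11.8640 h.
A − B = 9.9427 − 11.8640 = -1.9213 h.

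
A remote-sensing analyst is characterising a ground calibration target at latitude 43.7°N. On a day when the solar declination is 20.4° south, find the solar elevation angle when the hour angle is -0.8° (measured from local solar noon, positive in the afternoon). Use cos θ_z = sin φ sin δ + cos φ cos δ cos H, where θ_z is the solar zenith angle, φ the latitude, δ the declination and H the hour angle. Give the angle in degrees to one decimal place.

25.9°

cos θ_z = sin φ sin δ + cos φ cos δ cos H = (0.6909)(-0.3486) + (0.7230)(0.9373)(0.9999) = 0.4368.
θ_z = arccos(0.4368) = 64.10°, so the elevation is 90° − 64.10° = 25.90°.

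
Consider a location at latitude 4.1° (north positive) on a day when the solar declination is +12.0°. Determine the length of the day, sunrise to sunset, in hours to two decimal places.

12.12 hours

−tan φ tan δ = −(0.0717)(0.2126) = -0.0152; H_s = arccos(-0.0152) = 90.87°.
Day length = 2 H_s / 15° h⁻¹ = 181.74° / 15 = 12.116 h.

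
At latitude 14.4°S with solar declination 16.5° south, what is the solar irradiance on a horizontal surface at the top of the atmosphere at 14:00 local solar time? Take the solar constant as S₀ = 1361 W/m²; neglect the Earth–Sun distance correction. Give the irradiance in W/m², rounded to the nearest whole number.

Hour angle H = 15° × (14 − 12) = 30.00°.
With φ = -14.4°, δ = -16.5°, H = 30.00°: sin φ sin δ = 0.0706, cos φ cos δ cos H = 0.8043, so cos θ_z = 0.8749.
Top-of-atmosphere irradiance = S₀ cos θ_z = 1361 × 0.8749 = 1190.74 W/m².

1191 W/m²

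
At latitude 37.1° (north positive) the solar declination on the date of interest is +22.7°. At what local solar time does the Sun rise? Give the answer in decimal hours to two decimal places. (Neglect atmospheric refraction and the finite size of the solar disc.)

4.77 h

cos H_s = −tan(37.1°) · tan(22.7°) = -0.3164, so H_s = arccos(-0.3164) = 108.45°.
Sunrise is at 12 − H_s/15 = 12 − 7.230 = 4.770 h local solar time.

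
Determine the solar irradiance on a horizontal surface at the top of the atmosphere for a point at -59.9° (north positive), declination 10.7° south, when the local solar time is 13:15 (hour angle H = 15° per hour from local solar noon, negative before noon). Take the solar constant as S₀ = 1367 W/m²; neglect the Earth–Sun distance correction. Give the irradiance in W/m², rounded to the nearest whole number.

Hour angle H = 15° × (13.25 − 12) = 18.75°.
With φ = -59.9°, δ = -10.7°, H = 18.75°: sin φ sin δ = 0.1606, cos φ cos δ cos H = 0.4666, so cos θ_z = 0.6272.
Top-of-atmosphere irradiance = S₀ cos θ_z = 1367 × 0.6272 = 857.38 W/m².

857 W/m²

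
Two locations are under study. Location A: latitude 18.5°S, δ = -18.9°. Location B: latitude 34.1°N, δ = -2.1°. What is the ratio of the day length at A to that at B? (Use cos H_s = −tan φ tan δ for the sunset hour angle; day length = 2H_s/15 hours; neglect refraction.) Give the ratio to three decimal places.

A: H_s = arccos(−tan -18.5° · tan -18.9°) = 96.58°, so 2H_s/15 = 12.8773 h.
B: H_s = arccos(−tan 34.1° · tan -2.1°) = 88.58°, so 2H_s/15 = 11.8107 h.
Ratio A/B = 12.8773 / 11.8107 = 1.0903.

1.090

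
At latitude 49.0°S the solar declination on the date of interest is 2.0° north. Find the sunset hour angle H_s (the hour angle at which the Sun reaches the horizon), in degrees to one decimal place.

The sunset hour angle satisfies cos H_s = −tan φ tan δ = 0.0402, giving H_s = 87.70°.

87.7°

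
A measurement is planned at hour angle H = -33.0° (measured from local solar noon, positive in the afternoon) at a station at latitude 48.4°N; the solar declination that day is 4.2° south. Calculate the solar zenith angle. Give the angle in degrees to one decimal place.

60.0°

cos θ_z = sin φ sin δ + cos φ cos δ cos H = (0.7478)(-0.0732) + (0.6639)(0.9973)(0.8387) = 0.5006.
θ_z = arccos(0.5006) = 59.96°.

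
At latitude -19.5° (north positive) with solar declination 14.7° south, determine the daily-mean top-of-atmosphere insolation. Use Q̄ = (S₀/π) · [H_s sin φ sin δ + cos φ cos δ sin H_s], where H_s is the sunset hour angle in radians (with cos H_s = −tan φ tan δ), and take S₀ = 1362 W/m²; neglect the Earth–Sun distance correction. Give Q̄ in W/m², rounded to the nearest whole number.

The sunset hour angle satisfies cos H_s = −tan φ tan δ = -0.0929, giving H_s = 95.33°. In radians, H_s = 1.6638.
H_s sin φ sin δ = 1.6638 × -0.3338 × -0.2538 = 0.1410.
cos φ cos δ sin H_s = 0.9426 × 0.9673 × 0.9957 = 0.9079.
Q̄ = (1362/π) × (0.1410 + 0.9079) = 433.54 × 1.0489 = 454.74 W/m².

455 W/m²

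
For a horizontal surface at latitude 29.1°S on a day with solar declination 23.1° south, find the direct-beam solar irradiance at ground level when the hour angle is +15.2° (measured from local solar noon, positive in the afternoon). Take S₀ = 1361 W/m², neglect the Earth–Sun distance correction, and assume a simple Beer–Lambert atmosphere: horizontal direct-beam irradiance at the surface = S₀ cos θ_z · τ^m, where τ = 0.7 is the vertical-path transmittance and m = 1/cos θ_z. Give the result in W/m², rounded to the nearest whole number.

909 W/m²

cos θ_z = sin φ sin δ + cos φ cos δ cos H = (-0.4863)(-0.3923) + (0.8738)(0.9198)(0.9650) = 0.9664.
Air mass m = 1/cos θ_z = 1/0.9664 = 1.035; τ^m = 0.7^1.035 = 0.6913.
Surface direct beam = 1361 × 0.9664 × 0.6913 = 909.25 W/m².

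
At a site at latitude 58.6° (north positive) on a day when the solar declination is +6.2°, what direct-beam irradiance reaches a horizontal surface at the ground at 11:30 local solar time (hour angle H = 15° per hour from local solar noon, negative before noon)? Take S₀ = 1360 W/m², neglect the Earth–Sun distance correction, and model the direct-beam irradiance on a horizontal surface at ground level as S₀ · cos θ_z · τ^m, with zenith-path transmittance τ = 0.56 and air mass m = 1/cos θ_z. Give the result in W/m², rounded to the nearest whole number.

316 W/m²

Hour angle H = 15° × (11.5 − 12) = -7.50°.
With φ = 58.6°, δ = 6.2°, H = -7.50°: sin φ sin δ = 0.0922, cos φ cos δ cos H = 0.5135, so cos θ_z = 0.6057.
Air mass m = 1/cos θ_z = 1/0.6057 = 1.651; τ^m = 0.56^1.651 = 0.3839.
Surface direct beam = 1360 × 0.6057 × 0.3839 = 316.24 W/m².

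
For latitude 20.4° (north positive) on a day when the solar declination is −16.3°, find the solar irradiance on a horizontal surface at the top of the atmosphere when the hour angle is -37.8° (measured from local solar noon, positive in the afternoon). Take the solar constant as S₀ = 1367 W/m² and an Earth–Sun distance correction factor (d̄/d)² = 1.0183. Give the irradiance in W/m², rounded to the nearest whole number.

853 W/m²

cos θ_z = sin(20.4°) sin(-16.3°) + cos(20.4°) cos(-16.3°) cos(-37.80°) = -0.0978 + 0.7108 = 0.6130.
Top-of-atmosphere irradiance = S₀ (d̄/d)² cos θ_z = 1367 × 1.0183 × 0.6130 = 853.31 W/m².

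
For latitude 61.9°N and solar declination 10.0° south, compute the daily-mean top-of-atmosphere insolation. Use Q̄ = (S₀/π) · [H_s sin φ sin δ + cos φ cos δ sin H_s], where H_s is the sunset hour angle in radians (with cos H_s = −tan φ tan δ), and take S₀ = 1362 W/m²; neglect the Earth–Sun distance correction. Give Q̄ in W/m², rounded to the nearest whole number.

−tan φ tan δ = −(1.8728)(-0.1763) = 0.3302; H_s = arccos(0.3302) = 70.72°. In radians, H_s = 1.2343.
H_s sin φ sin δ = 1.2343 × 0.8821 × -0.1736 = -0.1890.
cos φ cos δ sin H_s = 0.4710 × 0.9848 × 0.9439 = 0.4378.
Q̄ = (1362/π) × (-0.1890 + 0.4378) = 433.54 × 0.2488 = 107.86 W/m².

108 W/m²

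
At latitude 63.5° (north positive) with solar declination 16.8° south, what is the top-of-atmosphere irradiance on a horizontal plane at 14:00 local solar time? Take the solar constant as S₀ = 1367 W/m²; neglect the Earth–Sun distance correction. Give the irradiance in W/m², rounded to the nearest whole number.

Hour angle H = 15° × (14 − 12) = 30.00°.
cos θ_z = sin(63.5°) sin(-16.8°) + cos(63.5°) cos(-16.8°) cos(30.00°) = -0.2587 + 0.3699 = 0.1112.
Top-of-atmosphere irradiance = S₀ cos θ_z = 1367 × 0.1112 = 152.01 W/m².

152 W/m²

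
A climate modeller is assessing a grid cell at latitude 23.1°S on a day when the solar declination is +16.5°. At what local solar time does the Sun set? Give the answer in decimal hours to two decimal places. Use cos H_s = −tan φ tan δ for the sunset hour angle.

17.52 h

−tan φ tan δ = −(-0.4265)(0.2962) = 0.1263; H_s = arccos(0.1263) = 82.74°.
Sunset is at 12 + H_s/15 = 12 + 5.516 = 17.516 h local solar time.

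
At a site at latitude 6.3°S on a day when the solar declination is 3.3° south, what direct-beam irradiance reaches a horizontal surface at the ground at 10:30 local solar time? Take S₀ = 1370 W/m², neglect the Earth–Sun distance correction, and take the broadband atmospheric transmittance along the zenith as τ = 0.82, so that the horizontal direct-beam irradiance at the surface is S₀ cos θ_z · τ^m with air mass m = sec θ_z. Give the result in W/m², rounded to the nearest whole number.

1020 W/m²

Hour angle H = 15° × (10.5 − 12) = -22.50°.
cos θ_z = sin φ sin δ + cos φ cos δ cos H = (-0.1097)(-0.0576) + (0.9940)(0.9983)(0.9239) = 0.9231.
Air mass m = 1/cos θ_z = 1/0.9231 = 1.083; τ^m = 0.82^1.083 = 0.8066.
Surface direct beam = 1370 × 0.9231 × 0.8066 = 1020.06 W/m².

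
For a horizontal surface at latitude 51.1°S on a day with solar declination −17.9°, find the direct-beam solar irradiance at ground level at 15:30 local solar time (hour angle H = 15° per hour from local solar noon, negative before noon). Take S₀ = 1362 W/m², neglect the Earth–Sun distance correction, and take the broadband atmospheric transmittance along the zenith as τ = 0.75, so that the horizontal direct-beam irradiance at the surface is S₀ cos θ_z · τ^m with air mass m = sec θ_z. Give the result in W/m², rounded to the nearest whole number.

510 W/m²

Hour angle H = 15° × (15.5 − 12) = 52.50°.
cos θ_z = sin(-51.1°) sin(-17.9°) + cos(-51.1°) cos(-17.9°) cos(52.50°) = 0.2392 + 0.3638 = 0.6030.
Air mass m = 1/cos θ_z = 1/0.6030 = 1.658; τ^m = 0.75^1.658 = 0.6207.
Surface direct beam = 1362 × 0.6030 × 0.6207 = 509.77 W/m².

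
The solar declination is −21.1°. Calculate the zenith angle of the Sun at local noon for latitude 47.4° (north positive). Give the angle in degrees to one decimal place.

68.5°

At local solar noon the hour angle is zero, so the zenith angle is |φ − δ| = |47.4° − (-21.1°)| = 68.5°.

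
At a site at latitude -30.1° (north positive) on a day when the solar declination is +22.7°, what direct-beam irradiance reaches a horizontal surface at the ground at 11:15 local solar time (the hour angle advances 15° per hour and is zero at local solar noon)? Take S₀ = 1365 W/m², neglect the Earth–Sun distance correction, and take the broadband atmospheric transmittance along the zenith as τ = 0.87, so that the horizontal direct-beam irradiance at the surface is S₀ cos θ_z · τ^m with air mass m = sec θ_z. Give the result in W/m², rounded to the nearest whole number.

Hour angle H = 15° × (11.25 − 12) = -11.25°.
With φ = -30.1°, δ = 22.7°, H = -11.25°: sin φ sin δ = -0.1935, cos φ cos δ cos H = 0.7828, so cos θ_z = 0.5893.
Air mass m = 1/cos θ_z = 1/0.5893 = 1.697; τ^m = 0.87^1.697 = 0.7895.
Surface direct beam = 1365 × 0.5893 × 0.7895 = 635.07 W/m².

635 W/m²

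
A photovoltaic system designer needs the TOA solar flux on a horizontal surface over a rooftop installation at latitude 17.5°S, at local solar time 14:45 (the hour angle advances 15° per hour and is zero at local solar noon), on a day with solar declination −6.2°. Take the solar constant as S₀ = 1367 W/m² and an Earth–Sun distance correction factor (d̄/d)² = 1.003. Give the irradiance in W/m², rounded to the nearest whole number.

Hour angle H = 15° × (14.75 − 12) = 41.25°.
cos θ_z = sin φ sin δ + cos φ cos δ cos H = (-0.3007)(-0.1080) + (0.9537)(0.9942)(0.7518) = 0.7453.
Top-of-atmosphere irradiance = S₀ (d̄/d)² cos θ_z = 1367 × 1.003 × 0.7453 = 1021.88 W/m².

1022 W/m²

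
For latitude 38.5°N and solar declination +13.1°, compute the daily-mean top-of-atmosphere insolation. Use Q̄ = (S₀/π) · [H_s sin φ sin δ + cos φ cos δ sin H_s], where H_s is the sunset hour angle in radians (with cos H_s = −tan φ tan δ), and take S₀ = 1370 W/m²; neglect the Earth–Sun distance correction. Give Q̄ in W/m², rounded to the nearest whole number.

−tan φ tan δ = −(0.7954)(0.2327) = -0.1851; H_s = arccos(-0.1851) = 100.67°. In radians, H_s = 1.7570.
H_s sin φ sin δ = 1.7570 × 0.6225 × 0.2267 = 0.2479.
cos φ cos δ sin H_s = 0.7826 × 0.9740 × 0.9827 = 0.7491.
Q̄ = (1370/π) × (0.2479 + 0.7491) = 436.08 × 0.9970 = 434.77 W/m².

435 W/m²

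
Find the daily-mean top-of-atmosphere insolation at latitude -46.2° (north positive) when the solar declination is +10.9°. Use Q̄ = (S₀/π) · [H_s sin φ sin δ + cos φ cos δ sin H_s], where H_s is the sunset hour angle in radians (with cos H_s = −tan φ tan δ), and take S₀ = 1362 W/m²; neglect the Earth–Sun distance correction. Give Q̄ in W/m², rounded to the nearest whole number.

208 W/m²

−tan φ tan δ = −(-1.0428)(0.1926) = 0.2008; H_s = arccos(0.2008) = 78.42°. In radians, H_s = 1.3687.
H_s sin φ sin δ = 1.3687 × -0.7218 × 0.1891 = -0.1868.
cos φ cos δ sin H_s = 0.6921 × 0.9820 × 0.9796 = 0.6658.
Q̄ = (1362/π) × (-0.1868 + 0.6658) = 433.54 × 0.4790 = 207.67 W/m².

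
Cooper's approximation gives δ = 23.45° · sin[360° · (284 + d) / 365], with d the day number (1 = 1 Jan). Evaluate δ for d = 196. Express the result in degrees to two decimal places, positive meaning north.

360 × (284 + 196) / 365 = 473.425°; sin(473.425°) = 0.9176.
δ = 23.45 × 0.9176 = 21.518° ≈ +21.52°.

+21.52°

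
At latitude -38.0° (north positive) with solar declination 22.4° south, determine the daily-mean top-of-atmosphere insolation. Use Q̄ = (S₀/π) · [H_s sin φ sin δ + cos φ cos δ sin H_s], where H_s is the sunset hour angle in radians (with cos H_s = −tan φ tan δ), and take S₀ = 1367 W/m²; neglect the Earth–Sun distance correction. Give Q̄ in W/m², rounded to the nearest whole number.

494 W/m²

cos H_s = −tan(-38.0°) · tan(-22.4°) = -0.3220, so H_s = arccos(-0.3220) = 108.78°. In radians, H_s = 1.8986.
H_s sin φ sin δ = 1.8986 × -0.6157 × -0.3811 = 0.4455.
cos φ cos δ sin H_s = 0.7880 × 0.9245 × 0.9468 = 0.6897.
Q̄ = (1367/π) × (0.4455 + 0.6897) = 435.13 × 1.1352 = 493.96 W/m².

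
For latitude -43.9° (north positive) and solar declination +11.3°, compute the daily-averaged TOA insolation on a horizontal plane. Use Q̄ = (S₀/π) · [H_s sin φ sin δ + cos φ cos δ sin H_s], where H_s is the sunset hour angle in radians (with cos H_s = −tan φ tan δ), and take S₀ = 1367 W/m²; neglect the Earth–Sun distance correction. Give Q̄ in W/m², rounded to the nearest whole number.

−tan φ tan δ = −(-0.9623)(0.1998) = 0.1923; H_s = arccos(0.1923) = 78.91°. In radians, H_s = 1.3772.
H_s sin φ sin δ = 1.3772 × -0.6934 × 0.1959 = -0.1871.
cos φ cos δ sin H_s = 0.7206 × 0.9806 × 0.9813 = 0.6934.
Q̄ = (1367/π) × (-0.1871 + 0.6934) = 435.13 × 0.5063 = 220.31 W/m².

220 W/m²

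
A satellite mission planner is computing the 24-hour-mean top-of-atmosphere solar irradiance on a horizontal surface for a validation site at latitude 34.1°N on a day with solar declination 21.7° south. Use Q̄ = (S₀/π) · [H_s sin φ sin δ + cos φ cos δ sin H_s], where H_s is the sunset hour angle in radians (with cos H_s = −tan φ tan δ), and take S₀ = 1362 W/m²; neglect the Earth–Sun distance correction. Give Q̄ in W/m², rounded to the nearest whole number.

205 W/m²

cos H_s = −tan(34.1°) · tan(-21.7°) = 0.2694, so H_s = arccos(0.2694) = 74.37°. In radians, H_s = 1.2980.
H_s sin φ sin δ = 1.2980 × 0.5606 × -0.3697 = -0.2690.
cos φ cos δ sin H_s = 0.8281 × 0.9291 × 0.9630 = 0.7409.
Q̄ = (1362/π) × (-0.2690 + 0.7409) = 433.54 × 0.4719 = 204.59 W/m².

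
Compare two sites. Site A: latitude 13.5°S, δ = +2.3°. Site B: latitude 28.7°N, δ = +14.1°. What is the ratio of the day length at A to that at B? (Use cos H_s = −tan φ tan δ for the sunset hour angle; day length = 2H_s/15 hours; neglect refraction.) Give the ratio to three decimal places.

0.914

A: H_s = arccos(−tan -13.5° · tan 2.3°) = 89.45°, so 2H_s/15 = 11.9267 h.
B: H_s = arccos(−tan 28.7° · tan 14.1°) = 97.90°, so 2H_s/15 = 13.0533 h.
Ratio A/B = 11.9267 / 13.0533 = 0.9137.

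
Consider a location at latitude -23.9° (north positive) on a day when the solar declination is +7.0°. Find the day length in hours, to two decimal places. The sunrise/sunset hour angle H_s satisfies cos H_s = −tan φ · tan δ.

11.58 hours

The sunset hour angle satisfies cos H_s = −tan φ tan δ = 0.0544, giving H_s = 86.88°.
Day length = 2 H_s / 15° h⁻¹ = 173.76° / 15 = 11.584 h.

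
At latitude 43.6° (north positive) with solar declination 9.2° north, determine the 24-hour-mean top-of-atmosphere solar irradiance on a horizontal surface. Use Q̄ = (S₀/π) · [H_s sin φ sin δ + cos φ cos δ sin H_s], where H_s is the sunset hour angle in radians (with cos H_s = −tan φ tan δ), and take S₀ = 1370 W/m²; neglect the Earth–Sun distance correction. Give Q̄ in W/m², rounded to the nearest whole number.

cos H_s = −tan(43.6°) · tan(9.2°) = -0.1542, so H_s = arccos(-0.1542) = 98.87°. In radians, H_s = 1.7256.
H_s sin φ sin δ = 1.7256 × 0.6896 × 0.1599 = 0.1903.
cos φ cos δ sin H_s = 0.7242 × 0.9871 × 0.9880 = 0.7063.
Q̄ = (1370/π) × (0.1903 + 0.7063) = 436.08 × 0.8966 = 390.99 W/m².

391 W/m²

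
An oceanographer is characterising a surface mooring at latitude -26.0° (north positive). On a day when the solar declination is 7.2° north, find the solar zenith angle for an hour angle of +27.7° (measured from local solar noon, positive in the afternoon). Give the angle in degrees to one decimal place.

With φ = -26.0°, δ = 7.2°, H = 27.70°: sin φ sin δ = -0.0549, cos φ cos δ cos H = 0.7895, so cos θ_z = 0.7346.
θ_z = arccos(0.7346) = 42.73°.

42.7°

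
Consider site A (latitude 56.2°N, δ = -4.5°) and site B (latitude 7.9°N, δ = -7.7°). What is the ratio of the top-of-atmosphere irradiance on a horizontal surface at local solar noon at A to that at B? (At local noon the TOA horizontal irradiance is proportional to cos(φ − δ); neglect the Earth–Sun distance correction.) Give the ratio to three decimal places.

0.508

A: cos θ_z = cos(56.2° − (-4.5°)) = 0.4894.
B: cos θ_z = cos(7.9° − (-7.7°)) = 0.9632.
Ratio A/B = 0.4894 / 0.9632 = 0.5081.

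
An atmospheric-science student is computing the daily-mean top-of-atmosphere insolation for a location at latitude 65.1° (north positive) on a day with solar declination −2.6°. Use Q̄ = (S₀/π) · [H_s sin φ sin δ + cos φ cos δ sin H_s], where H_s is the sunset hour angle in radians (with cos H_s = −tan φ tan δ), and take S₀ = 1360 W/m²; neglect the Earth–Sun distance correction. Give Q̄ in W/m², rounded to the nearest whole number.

155 W/m²

cos H_s = −tan(65.1°) · tan(-2.6°) = 0.0978, so H_s = arccos(0.0978) = 84.39°. In radians, H_s = 1.4729.
H_s sin φ sin δ = 1.4729 × 0.9070 × -0.0454 = -0.0607.
cos φ cos δ sin H_s = 0.4210 × 0.9990 × 0.9952 = 0.4186.
Q̄ = (1360/π) × (-0.0607 + 0.4186) = 432.90 × 0.3579 = 154.93 W/m².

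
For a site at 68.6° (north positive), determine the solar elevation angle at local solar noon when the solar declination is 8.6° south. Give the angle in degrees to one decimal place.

At local solar noon the hour angle is zero, so the elevation is 90° − |φ − δ| = 90° − |68.6° − (-8.6°)| = 90° − 77.2° = 12.8°.

12.8°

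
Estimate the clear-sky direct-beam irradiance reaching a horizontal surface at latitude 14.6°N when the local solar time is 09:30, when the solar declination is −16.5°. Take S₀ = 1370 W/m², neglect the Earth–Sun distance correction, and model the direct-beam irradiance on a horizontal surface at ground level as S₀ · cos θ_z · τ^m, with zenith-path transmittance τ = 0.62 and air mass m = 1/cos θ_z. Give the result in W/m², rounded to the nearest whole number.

Hour angle H = 15° × (9.5 − 12) = -37.50°.
With φ = 14.6°, δ = -16.5°, H = -37.50°: sin φ sin δ = -0.0716, cos φ cos δ cos H = 0.7361, so cos θ_z = 0.6645.
Air mass m = 1/cos θ_z = 1/0.6645 = 1.505; τ^m = 0.62^1.505 = 0.4870.
Surface direct beam = 1370 × 0.6645 × 0.4870 = 443.35 W/m².

443 W/m²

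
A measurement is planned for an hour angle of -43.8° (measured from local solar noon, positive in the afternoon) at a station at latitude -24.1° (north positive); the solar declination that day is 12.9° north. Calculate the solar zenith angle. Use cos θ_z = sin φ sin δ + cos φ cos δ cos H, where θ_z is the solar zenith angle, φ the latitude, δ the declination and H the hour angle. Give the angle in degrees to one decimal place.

cos θ_z = sin(-24.1°) sin(12.9°) + cos(-24.1°) cos(12.9°) cos(-43.80°) = -0.0912 + 0.6422 = 0.5510.
θ_z = arccos(0.5510) = 56.56°.

56.6°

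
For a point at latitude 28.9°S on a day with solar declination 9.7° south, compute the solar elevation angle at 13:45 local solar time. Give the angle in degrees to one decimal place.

58.8°

Hour angle H = 15° × (13.75 − 12) = 26.25°.
cos θ_z = sin(-28.9°) sin(-9.7°) + cos(-28.9°) cos(-9.7°) cos(26.25°) = 0.0814 + 0.7740 = 0.8554.
θ_z = arccos(0.8554) = 31.20°, so the elevation is 90° − 31.20° = 58.80°.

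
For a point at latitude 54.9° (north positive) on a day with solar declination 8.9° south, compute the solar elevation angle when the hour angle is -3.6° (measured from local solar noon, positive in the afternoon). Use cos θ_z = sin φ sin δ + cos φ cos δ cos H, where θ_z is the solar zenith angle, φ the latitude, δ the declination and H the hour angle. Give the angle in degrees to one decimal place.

cos θ_z = sin φ sin δ + cos φ cos δ cos H = (0.8181)(-0.1547) + (0.5750)(0.9880)(0.9980) = 0.4404.
θ_z = arccos(0.4404) = 63.87°, so the elevation is 90° − 63.87° = 26.13°.

26.1°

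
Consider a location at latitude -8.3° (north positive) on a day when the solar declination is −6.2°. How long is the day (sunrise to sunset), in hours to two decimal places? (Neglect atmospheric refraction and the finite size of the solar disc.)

−tan φ tan δ = −(-0.1459)(-0.1086) = -0.0158; H_s = arccos(-0.0158) = 90.91°.
Day length = 2 H_s / 15° h⁻¹ = 181.82° / 15 = 12.121 h.

12.12 hours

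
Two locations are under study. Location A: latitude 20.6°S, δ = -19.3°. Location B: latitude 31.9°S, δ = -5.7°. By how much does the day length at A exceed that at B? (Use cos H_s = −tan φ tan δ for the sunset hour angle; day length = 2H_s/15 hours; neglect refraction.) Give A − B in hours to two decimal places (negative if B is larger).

A: H_s = arccos(−tan -20.6° · tan -19.3°) = 97.56°, so 2H_s/15 = 13.0080 h.
B: H_s = arccos(−tan -31.9° · tan -5.7°) = 93.56°, so 2H_s/15 = 12.4747 h.
A − B = 13.0080 − 12.4747 = 0.5333 h.

+0.53 h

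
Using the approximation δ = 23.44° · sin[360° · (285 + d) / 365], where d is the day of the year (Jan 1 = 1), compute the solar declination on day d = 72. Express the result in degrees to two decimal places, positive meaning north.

-3.22°

360 × (285 + 72) / 365 = 352.110°; sin(352.110°) = -0.1373.
δ = 23.44 × -0.1373 = -3.218° ≈ -3.22°.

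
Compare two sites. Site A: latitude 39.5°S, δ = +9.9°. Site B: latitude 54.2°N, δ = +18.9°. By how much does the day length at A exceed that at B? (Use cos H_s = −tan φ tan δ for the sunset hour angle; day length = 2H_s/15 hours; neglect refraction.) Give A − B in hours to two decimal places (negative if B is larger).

A: H_s = arccos(−tan -39.5° · tan 9.9°) = 81.73°, so 2H_s/15 = 10.8973 h.
B: H_s = arccos(−tan 54.2° · tan 18.9°) = 118.34°, so 2H_s/15 = 15.7787 h.
A − B = 10.8973 − 15.7787 = -4.8814 h.

-4.88 h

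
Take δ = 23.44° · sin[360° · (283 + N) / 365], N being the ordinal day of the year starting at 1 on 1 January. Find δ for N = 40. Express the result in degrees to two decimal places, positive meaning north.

360 × (283 + 40) / 365 = 318.575°; sin(318.575°) = -0.6616.
δ = 23.44 × -0.6616 = -15.508° ≈ -15.51°.

-15.51°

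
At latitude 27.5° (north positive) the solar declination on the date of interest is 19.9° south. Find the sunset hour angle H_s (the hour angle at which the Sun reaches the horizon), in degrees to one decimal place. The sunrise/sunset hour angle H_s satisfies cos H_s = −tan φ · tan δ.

79.1°

−tan φ tan δ = −(0.5206)(-0.3620) = 0.1885; H_s = arccos(0.1885) = 79.13°.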